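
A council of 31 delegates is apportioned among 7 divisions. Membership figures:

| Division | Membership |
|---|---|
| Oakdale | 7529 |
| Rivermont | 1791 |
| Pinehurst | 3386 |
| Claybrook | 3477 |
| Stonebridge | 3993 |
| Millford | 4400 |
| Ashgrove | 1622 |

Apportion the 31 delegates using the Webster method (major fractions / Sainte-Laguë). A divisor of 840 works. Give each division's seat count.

Oakdale=9, Rivermont=2, Pinehurst=4, Claybrook=4, Stonebridge=5, Millford=5, Ashgrove=2

With modified divisor 840: modified quotas Oakdale 8.963, Rivermont 2.132, Pinehurst 4.031, Claybrook 4.139, Stonebridge 4.754, Millford 5.238, Ashgrove 1.931.
Rounding to the nearest integer: Oakdale 9, Rivermont 2, Pinehurst 4, Claybrook 4, Stonebridge 5, Millford 5, Ashgrove 2 (total 31).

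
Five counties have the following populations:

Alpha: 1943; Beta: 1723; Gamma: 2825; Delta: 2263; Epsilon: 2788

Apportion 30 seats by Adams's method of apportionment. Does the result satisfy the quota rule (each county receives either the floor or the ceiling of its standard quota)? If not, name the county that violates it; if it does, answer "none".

Standard quotas: Alpha 5.050, Beta 4.478, Gamma 7.343, Delta 5.882, Epsilon 7.247.
Adams allocation: Alpha 5, Beta 5, Gamma 7, Delta 6, Epsilon 7.
Every allocation lies between the lower and upper quota.

none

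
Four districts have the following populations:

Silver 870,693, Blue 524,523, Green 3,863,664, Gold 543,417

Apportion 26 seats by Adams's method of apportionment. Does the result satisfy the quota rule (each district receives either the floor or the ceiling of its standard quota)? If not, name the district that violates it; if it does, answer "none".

Standard quotas: Silver 3.902, Blue 2.350, Green 17.313, Gold 2.435.
Adams allocation: Silver 4, Blue 3, Green 16, Gold 3.
Green has quota 17.313 (lower 17, upper 18) but receives 16 — outside the quota interval.

Green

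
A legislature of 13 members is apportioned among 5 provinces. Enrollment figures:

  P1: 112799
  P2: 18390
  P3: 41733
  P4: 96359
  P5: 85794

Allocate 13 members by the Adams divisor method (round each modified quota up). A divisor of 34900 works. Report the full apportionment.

P1=4, P2=1, P3=2, P4=3, P5=3

With modified divisor 34900: modified quotas P1 3.232, P2 0.527, P3 1.196, P4 2.761, P5 2.458.
Rounding up: P1 4, P2 1, P3 2, P4 3, P5 3 (total 13).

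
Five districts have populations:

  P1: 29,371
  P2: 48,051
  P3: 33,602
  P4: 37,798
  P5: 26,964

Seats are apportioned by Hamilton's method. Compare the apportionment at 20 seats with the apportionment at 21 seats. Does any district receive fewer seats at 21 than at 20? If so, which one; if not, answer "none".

none

At 20 seats: P1 3, P2 6, P3 4, P4 4, P5 3.
At 21 seats: P1 3, P2 6, P3 4, P4 5, P5 3.
No district's allocation decreased.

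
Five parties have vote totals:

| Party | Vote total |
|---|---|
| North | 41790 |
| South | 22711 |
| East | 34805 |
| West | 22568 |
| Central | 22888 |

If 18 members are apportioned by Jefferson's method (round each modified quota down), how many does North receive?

5

Standard divisor 144762/18 ≈ 8042.333; standard quotas: North 5.196, South 2.824, East 4.328, West 2.806, Central 2.846.
Rounding down gives 5, 2, 4, 2, 2 = 15 seats, so the divisor must be adjusted.
With modified divisor 7200: modified quotas North 5.804, South 3.154, East 4.834, West 3.134, Central 3.179.
Rounding down: North 5, South 3, East 4, West 3, Central 3 (total 18).
North receives 5.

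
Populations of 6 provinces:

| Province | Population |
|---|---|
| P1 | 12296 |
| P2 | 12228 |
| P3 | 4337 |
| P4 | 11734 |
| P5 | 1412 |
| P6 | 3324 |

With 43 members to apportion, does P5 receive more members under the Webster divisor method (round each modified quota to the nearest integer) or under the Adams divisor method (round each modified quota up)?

Adams

Webster: P1 12, P2 12, P3 4, P4 11, P5 1, P6 3.
Adams: P1 12, P2 11, P3 4, P4 11, P5 2, P6 3.
P5 gets 1 under Webster and 2 under Adams.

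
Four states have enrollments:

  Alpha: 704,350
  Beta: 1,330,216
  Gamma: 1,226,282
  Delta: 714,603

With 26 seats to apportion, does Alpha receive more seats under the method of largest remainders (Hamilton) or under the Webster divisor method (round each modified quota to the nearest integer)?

Hamilton: Alpha 4, Beta 9, Gamma 8, Delta 5.
Webster: Alpha 5, Beta 8, Gamma 8, Delta 5.
Alpha gets 4 under Hamilton and 5 under Webster.

Webster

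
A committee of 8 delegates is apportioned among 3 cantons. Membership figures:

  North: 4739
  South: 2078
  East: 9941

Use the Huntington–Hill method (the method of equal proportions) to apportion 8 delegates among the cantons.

With divisor 2079: modified quotas North 2.279, South 1.000, East 4.782.
Geometric-mean thresholds: North √(2·3)=2.449, South (min 1), East √(4·5)=4.472.
Each quota rounded against its threshold gives North 2, South 1, East 5 (total 8).

North=2, South=1, East=5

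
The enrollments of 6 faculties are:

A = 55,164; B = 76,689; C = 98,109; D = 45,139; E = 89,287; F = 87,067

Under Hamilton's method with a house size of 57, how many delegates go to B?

10

Standard divisor: 451455 ÷ 57 ≈ 7920.263.
Standard quotas: A 6.9649, B 9.6826, C 12.3871, D 5.6992, E 11.2732, F 10.9929.
Lower quotas: A 6, B 9, C 12, D 5, E 11, F 10 (sum 53, leaving 4 seats).
Remainders in descending order: F 0.9929, A 0.9649, D 0.6992, B 0.6826, C 0.3871, E 0.2732.
Largest remainders: F, A, D, B receive the extra seats.
B receives 10.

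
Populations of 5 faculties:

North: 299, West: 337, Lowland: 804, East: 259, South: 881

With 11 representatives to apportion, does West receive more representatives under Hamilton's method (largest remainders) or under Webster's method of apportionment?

Hamilton: North 1, West 2, Lowland 3, East 1, South 4.
Webster: North 1, West 1, Lowland 4, East 1, South 4.
West gets 2 under Hamilton and 1 under Webster.

Hamilton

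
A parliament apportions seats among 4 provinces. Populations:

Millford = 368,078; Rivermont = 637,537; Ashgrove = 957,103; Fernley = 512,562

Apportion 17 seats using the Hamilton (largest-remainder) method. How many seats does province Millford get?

3

Total 2475280; standard divisor 2475280/17 ≈ 145604.706.
Standard quotas: Millford 2.5279, Rivermont 4.3785, Ashgrove 6.5733, Fernley 3.5202.
Lower quotas: Millford 2, Rivermont 4, Ashgrove 6, Fernley 3 (sum 15, leaving 2 seats).
Remainders in descending order: Ashgrove 0.5733, Millford 0.5279, Fernley 0.5202, Rivermont 0.3785.
Largest remainders: Ashgrove, Millford receive the extra seats.
Millford receives 3.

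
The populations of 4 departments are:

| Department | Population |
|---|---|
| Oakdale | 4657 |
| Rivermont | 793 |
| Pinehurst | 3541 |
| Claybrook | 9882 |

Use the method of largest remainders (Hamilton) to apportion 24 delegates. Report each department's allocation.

Oakdale 6; Rivermont 1; Pinehurst 4; Claybrook 13

Total 18873; standard divisor 18873/24 ≈ 786.375.
Standard quotas: Oakdale 5.9221, Rivermont 1.0084, Pinehurst 4.5029, Claybrook 12.5665.
Lower quotas: Oakdale 5, Rivermont 1, Pinehurst 4, Claybrook 12 (sum 22, leaving 2 seats).
Remainders in descending order: Oakdale 0.9221, Claybrook 0.5665, Pinehurst 0.5029, Rivermont 0.0084.
Largest remainders: Oakdale, Claybrook receive the extra seats.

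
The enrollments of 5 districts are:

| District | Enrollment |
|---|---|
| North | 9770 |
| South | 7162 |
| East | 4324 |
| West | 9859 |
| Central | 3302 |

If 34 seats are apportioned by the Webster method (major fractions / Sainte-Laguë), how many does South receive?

Standard divisor 34417/34 ≈ 1012.265; standard quotas: North 9.652, South 7.075, East 4.272, West 9.740, Central 3.262.
Rounding to the nearest integer gives North 10, South 7, East 4, West 10, Central 3 — total 34, matching the house size, so no adjustment is needed.
South receives 7.

7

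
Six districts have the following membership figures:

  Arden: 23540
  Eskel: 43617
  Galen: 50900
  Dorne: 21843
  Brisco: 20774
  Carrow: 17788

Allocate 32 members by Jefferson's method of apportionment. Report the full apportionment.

Arden=4, Eskel=8, Galen=9, Dorne=4, Brisco=4, Carrow=3

Standard divisor 178462/32 ≈ 5576.938; standard quotas: Arden 4.221, Eskel 7.821, Galen 9.127, Dorne 3.917, Brisco 3.725, Carrow 3.190.
Rounding down gives 4, 7, 9, 3, 3, 3 = 29 seats, so the divisor must be adjusted.
With modified divisor 5140: modified quotas Arden 4.580, Eskel 8.486, Galen 9.903, Dorne 4.250, Brisco 4.042, Carrow 3.461.
Rounding down: Arden 4, Eskel 8, Galen 9, Dorne 4, Brisco 4, Carrow 3 (total 32).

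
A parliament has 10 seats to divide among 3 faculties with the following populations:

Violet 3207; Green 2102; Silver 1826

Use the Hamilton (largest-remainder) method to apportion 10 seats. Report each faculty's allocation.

The standard divisor is 7135/10 ≈ 713.5.
Standard quotas: Violet 4.495, Green 2.946, Silver 2.559.
Lower quotas: Violet 4, Green 2, Silver 2 (sum 8, leaving 2 seats).
Remainders in descending order: Green 0.946, Silver 0.559, Violet 0.495.
Largest remainders: Green, Silver receive the extra seats.

Violet 4, Green 3, Silver 3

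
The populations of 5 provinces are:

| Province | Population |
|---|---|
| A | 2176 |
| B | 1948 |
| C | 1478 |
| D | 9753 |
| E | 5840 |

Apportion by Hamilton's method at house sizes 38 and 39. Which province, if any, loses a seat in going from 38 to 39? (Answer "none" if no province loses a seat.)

At 38 seats: A 4, B 4, C 3, D 17, E 10.
At 39 seats: A 4, B 3, C 3, D 18, E 11.
B drops from 4 to 3.

B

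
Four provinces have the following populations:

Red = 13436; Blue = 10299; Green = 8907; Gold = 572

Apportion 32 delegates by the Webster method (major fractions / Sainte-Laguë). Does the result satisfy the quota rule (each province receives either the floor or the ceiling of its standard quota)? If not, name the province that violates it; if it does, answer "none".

none

Standard quotas: Red 12.945, Blue 9.923, Green 8.581, Gold 0.551.
Webster allocation: Red 13, Blue 10, Green 8, Gold 1.
Every allocation lies between the lower and upper quota.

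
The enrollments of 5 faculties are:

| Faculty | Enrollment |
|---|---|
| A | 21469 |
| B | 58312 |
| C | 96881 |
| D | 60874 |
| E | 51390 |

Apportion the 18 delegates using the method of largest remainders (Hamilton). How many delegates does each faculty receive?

Total 288926; standard divisor 288926/18 ≈ 16051.444.
Standard quotas: A 1.3375, B 3.6328, C 6.0357, D 3.7924, E 3.2016.
Lower quotas: A 1, B 3, C 6, D 3, E 3 (sum 16, leaving 2 seats).
Remainders in descending order: D 0.7924, B 0.6328, A 0.3375, E 0.2016, C 0.0357.
Largest remainders: D, B receive the extra seats.

A 1; B 4; C 6; D 4; E 3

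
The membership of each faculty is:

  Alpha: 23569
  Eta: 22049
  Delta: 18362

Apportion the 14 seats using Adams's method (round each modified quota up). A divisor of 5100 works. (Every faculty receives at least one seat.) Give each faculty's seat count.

Alpha: 5, Eta: 5, Delta: 4

With modified divisor 5100: modified quotas Alpha 4.621, Eta 4.323, Delta 3.600.
Rounding up: Alpha 5, Eta 5, Delta 4 (total 14).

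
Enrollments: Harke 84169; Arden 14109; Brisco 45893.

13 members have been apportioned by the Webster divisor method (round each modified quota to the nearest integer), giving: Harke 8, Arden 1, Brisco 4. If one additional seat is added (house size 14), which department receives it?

Priority for the next seat is population ÷ (current seats + 0.5).
Priorities: Harke 9902.235, Arden 9406.000, Brisco 10198.444.
Highest priority: Brisco.

Brisco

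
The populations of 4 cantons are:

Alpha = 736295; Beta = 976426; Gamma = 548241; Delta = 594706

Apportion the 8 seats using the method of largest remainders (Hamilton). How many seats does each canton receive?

Alpha 2, Beta 3, Gamma 1, Delta 2

Standard divisor: 2855668 ÷ 8 ≈ 356958.5.
Standard quotas: Alpha 2.0627, Beta 2.7354, Gamma 1.5359, Delta 1.6660.
Lower quotas: Alpha 2, Beta 2, Gamma 1, Delta 1 (sum 6, leaving 2 seats).
Remainders in descending order: Beta 0.7354, Delta 0.6660, Gamma 0.5359, Alpha 0.0627.
Largest remainders: Beta, Delta receive the extra seats.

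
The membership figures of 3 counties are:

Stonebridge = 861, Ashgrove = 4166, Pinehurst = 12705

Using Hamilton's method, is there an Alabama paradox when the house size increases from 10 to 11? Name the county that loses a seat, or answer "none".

At 10 seats: Stonebridge 1, Ashgrove 2, Pinehurst 7.
At 11 seats: Stonebridge 0, Ashgrove 3, Pinehurst 8.
Stonebridge drops from 1 to 0.

Stonebridge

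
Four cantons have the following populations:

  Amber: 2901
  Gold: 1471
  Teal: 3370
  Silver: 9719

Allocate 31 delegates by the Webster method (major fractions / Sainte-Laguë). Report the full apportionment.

Standard divisor 17461/31 ≈ 563.258; standard quotas: Amber 5.150, Gold 2.612, Teal 5.983, Silver 17.255.
Rounding to the nearest integer gives Amber 5, Gold 3, Teal 6, Silver 17 — total 31, matching the house size, so no adjustment is needed.

Amber=5; Gold=3; Teal=6; Silver=17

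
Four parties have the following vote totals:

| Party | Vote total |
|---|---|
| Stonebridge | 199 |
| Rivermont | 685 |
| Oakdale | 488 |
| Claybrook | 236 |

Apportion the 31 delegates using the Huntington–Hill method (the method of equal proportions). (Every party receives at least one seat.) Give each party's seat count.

With divisor 52: modified quotas Stonebridge 3.827, Rivermont 13.173, Oakdale 9.385, Claybrook 4.538.
Geometric-mean thresholds: Stonebridge √(3·4)=3.464, Rivermont √(13·14)=13.491, Oakdale √(9·10)=9.487, Claybrook √(4·5)=4.472.
Each quota rounded against its threshold gives Stonebridge 4, Rivermont 13, Oakdale 9, Claybrook 5 (total 31).

Stonebridge: 4; Rivermont: 13; Oakdale: 9; Claybrook: 5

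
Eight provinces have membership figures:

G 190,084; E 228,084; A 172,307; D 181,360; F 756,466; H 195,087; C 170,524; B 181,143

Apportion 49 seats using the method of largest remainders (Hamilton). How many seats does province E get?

Total 2075055; standard divisor 2075055/49 ≈ 42348.061.
Standard quotas: G 4.4886, E 5.3859, A 4.0688, D 4.2826, F 17.8631, H 4.6068, C 4.0267, B 4.2775.
Lower quotas: G 4, E 5, A 4, D 4, F 17, H 4, C 4, B 4 (sum 46, leaving 3 seats).
Remainders in descending order: F 0.8631, H 0.6068, G 0.4886, E 0.3859, D 0.2826, B 0.2775, A 0.0688, C 0.0267.
The surplus seats go to F, H, G.
E receives 5.

5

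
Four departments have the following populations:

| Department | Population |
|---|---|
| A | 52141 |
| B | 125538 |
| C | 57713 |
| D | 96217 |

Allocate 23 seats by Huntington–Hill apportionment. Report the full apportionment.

With divisor 14821: modified quotas A 3.518, B 8.470, C 3.894, D 6.492.
Geometric-mean thresholds: A √(3·4)=3.464, B √(8·9)=8.485, C √(3·4)=3.464, D √(6·7)=6.481.
Each quota rounded against its threshold gives A 4, B 8, C 4, D 7 (total 23).

A: 4, B: 8, C: 4, D: 7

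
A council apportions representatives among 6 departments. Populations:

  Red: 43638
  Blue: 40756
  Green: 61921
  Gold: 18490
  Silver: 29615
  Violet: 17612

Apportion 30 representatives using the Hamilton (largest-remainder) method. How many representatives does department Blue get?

Standard divisor: 212032 ÷ 30 ≈ 7067.733.
Standard quotas: Red 6.1743, Blue 5.7665, Green 8.7611, Gold 2.6161, Silver 4.1902, Violet 2.4919.
Lower quotas: Red 6, Blue 5, Green 8, Gold 2, Silver 4, Violet 2 (sum 27, leaving 3 seats).
Remainders in descending order: Blue 0.7665, Green 0.7611, Gold 0.6161, Violet 0.4919, Silver 0.1902, Red 0.1743.
The surplus seats go to Blue, Green, Gold.
Blue receives 6.

6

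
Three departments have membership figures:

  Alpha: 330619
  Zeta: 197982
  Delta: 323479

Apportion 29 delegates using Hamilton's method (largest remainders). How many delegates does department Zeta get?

The standard divisor is 852080/29 ≈ 29382.069.
Standard quotas: Alpha 11.2524, Zeta 6.7382, Delta 11.0094.
Lower quotas: Alpha 11, Zeta 6, Delta 11 (sum 28, leaving 1 seat).
Remainders in descending order: Zeta 0.7382, Alpha 0.2524, Delta 0.0094.
The surplus seat goes to Zeta.
Zeta receives 7.

7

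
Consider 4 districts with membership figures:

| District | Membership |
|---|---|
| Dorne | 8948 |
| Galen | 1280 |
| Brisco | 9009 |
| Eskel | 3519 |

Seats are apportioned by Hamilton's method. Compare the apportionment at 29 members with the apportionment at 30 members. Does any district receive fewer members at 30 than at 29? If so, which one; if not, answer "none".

At 29 seats: Dorne 11, Galen 2, Brisco 11, Eskel 5.
At 30 seats: Dorne 12, Galen 2, Brisco 12, Eskel 4.
Eskel drops from 5 to 4.

Eskel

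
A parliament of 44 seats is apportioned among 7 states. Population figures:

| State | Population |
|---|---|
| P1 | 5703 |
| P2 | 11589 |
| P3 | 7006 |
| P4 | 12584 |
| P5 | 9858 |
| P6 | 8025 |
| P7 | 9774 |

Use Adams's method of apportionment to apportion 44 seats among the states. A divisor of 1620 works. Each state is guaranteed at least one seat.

P1 4, P2 8, P3 5, P4 8, P5 7, P6 5, P7 7

With modified divisor 1620: modified quotas P1 3.520, P2 7.154, P3 4.325, P4 7.768, P5 6.085, P6 4.954, P7 6.033.
Rounding up: P1 4, P2 8, P3 5, P4 8, P5 7, P6 5, P7 7 (total 44).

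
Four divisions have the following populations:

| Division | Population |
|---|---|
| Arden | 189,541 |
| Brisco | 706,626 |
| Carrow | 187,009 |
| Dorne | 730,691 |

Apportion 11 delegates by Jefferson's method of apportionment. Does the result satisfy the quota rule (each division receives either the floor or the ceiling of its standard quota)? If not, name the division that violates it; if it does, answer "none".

Standard quotas: Arden 1.149, Brisco 4.285, Carrow 1.134, Dorne 4.431.
Jefferson allocation: Arden 1, Brisco 4, Carrow 1, Dorne 5.
Every allocation lies between the lower and upper quota.

none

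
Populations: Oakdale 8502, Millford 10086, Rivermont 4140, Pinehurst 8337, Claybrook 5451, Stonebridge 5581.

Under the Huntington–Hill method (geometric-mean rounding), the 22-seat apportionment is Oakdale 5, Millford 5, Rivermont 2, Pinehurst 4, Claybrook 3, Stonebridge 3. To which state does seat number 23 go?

Priority for the next seat is population ÷ (√(s·(s+1))).
Priorities: Oakdale 1552.246, Millford 1841.443, Rivermont 1690.148, Pinehurst 1864.210, Claybrook 1573.568, Stonebridge 1611.096.
Highest priority: Pinehurst.

Pinehurst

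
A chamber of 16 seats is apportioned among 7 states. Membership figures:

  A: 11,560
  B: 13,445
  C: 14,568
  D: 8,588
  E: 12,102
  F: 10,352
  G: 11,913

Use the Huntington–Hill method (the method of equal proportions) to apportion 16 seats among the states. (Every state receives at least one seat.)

A 2, B 3, C 3, D 2, E 2, F 2, G 2

With divisor 5215: modified quotas A 2.217, B 2.578, C 2.793, D 1.647, E 2.321, F 1.985, G 2.284.
Geometric-mean thresholds: A √(2·3)=2.449, B √(2·3)=2.449, C √(2·3)=2.449, D √(1·2)=1.414, E √(2·3)=2.449, F √(1·2)=1.414, G √(2·3)=2.449.
Each quota rounded against its threshold gives A 2, B 3, C 3, D 2, E 2, F 2, G 2 (total 16).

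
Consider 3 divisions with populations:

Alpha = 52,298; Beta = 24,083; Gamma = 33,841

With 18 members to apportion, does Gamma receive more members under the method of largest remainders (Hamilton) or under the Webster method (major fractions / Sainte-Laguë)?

Webster

Hamilton: Alpha 9, Beta 4, Gamma 5.
Webster: Alpha 8, Beta 4, Gamma 6.
Gamma gets 5 under Hamilton and 6 under Webster.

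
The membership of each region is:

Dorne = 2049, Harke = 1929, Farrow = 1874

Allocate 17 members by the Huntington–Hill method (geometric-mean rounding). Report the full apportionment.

With divisor 347: modified quotas Dorne 5.905, Harke 5.559, Farrow 5.401.
Geometric-mean thresholds: Dorne √(5·6)=5.477, Harke √(5·6)=5.477, Farrow √(5·6)=5.477.
Each quota rounded against its threshold gives Dorne 6, Harke 6, Farrow 5 (total 17).

Dorne=6, Harke=6, Farrow=5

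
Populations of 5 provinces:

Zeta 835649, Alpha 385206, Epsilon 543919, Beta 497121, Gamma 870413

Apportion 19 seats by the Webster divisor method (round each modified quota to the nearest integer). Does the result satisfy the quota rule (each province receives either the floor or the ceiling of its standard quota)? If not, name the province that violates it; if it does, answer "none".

Standard quotas: Zeta 5.069, Alpha 2.337, Epsilon 3.299, Beta 3.015, Gamma 5.280.
Webster allocation: Zeta 5, Alpha 2, Epsilon 3, Beta 3, Gamma 6.
Every allocation lies between the lower and upper quota.

none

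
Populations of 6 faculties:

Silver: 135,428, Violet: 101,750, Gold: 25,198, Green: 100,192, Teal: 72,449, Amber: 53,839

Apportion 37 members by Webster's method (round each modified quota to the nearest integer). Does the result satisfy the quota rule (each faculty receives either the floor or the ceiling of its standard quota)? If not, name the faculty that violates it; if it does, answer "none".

none

Standard quotas: Silver 10.250, Violet 7.701, Gold 1.907, Green 7.583, Teal 5.483, Amber 4.075.
Webster allocation: Silver 10, Violet 8, Gold 2, Green 8, Teal 5, Amber 4.
Every allocation lies between the lower and upper quota.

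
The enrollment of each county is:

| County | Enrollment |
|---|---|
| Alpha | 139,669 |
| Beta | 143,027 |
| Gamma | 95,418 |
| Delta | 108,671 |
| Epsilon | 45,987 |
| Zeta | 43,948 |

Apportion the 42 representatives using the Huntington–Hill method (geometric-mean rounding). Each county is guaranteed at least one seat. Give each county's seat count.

With divisor 13477: modified quotas Alpha 10.364, Beta 10.613, Gamma 7.080, Delta 8.063, Epsilon 3.412, Zeta 3.261.
Geometric-mean thresholds: Alpha √(10·11)=10.488, Beta √(10·11)=10.488, Gamma √(7·8)=7.483, Delta √(8·9)=8.485, Epsilon √(3·4)=3.464, Zeta √(3·4)=3.464.
Each quota rounded against its threshold gives Alpha 10, Beta 11, Gamma 7, Delta 8, Epsilon 3, Zeta 3 (total 42).

Alpha 10; Beta 11; Gamma 7; Delta 8; Epsilon 3; Zeta 3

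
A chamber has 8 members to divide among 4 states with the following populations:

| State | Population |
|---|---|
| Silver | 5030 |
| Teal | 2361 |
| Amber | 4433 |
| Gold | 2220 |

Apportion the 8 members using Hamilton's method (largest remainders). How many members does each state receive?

Standard divisor: 14044 ÷ 8 ≈ 1755.5.
Standard quotas: Silver 2.8653, Teal 1.3449, Amber 2.5252, Gold 1.2646.
Lower quotas: Silver 2, Teal 1, Amber 2, Gold 1 (sum 6, leaving 2 seats).
Remainders in descending order: Silver 0.8653, Amber 0.5252, Teal 0.3449, Gold 0.2646.
Largest remainders: Silver, Amber receive the extra seats.

Silver 3; Teal 1; Amber 3; Gold 1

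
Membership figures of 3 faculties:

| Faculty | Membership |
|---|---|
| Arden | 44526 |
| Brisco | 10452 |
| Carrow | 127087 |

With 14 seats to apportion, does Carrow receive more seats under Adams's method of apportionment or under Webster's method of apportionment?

Webster

Adams: Arden 4, Brisco 1, Carrow 9.
Webster: Arden 3, Brisco 1, Carrow 10.
Carrow gets 9 under Adams and 10 under Webster.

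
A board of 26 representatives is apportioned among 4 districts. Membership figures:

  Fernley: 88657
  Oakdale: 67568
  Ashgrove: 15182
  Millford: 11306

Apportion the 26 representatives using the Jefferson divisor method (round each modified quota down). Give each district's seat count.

Standard divisor 182713/26 ≈ 7027.423; standard quotas: Fernley 12.616, Oakdale 9.615, Ashgrove 2.160, Millford 1.609.
Rounding down gives 12, 9, 2, 1 = 24 seats, so the divisor must be adjusted.
With modified divisor 6500: modified quotas Fernley 13.640, Oakdale 10.395, Ashgrove 2.336, Millford 1.739.
Rounding down: Fernley 13, Oakdale 10, Ashgrove 2, Millford 1 (total 26).

Fernley 13, Oakdale 10, Ashgrove 2, Millford 1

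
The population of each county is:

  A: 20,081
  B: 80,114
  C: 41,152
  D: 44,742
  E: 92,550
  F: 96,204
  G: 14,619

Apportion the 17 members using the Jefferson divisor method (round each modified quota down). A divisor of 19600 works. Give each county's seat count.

With modified divisor 19600: modified quotas A 1.025, B 4.087, C 2.100, D 2.283, E 4.722, F 4.908, G 0.746.
Rounding down: A 1, B 4, C 2, D 2, E 4, F 4, G 0 (total 17).

A 1; B 4; C 2; D 2; E 4; F 4; G 0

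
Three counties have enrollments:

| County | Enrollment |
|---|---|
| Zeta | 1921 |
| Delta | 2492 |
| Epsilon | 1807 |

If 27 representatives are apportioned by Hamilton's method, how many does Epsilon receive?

Total 6220; standard divisor 6220/27 ≈ 230.37.
Standard quotas: Zeta 8.339, Delta 10.817, Epsilon 7.844.
Lower quotas: Zeta 8, Delta 10, Epsilon 7 (sum 25, leaving 2 seats).
Remainders in descending order: Epsilon 0.844, Delta 0.817, Zeta 0.339.
The surplus seats go to Epsilon, Delta.
Epsilon receives 8.

8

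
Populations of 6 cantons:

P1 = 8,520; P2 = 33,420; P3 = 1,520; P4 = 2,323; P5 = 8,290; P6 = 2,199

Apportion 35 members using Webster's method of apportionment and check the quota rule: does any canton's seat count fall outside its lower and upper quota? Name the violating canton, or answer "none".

Standard quotas: P1 5.299, P2 20.787, P3 0.945, P4 1.445, P5 5.156, P6 1.368.
Webster allocation: P1 5, P2 22, P3 1, P4 1, P5 5, P6 1.
P2 has quota 20.787 (lower 20, upper 21) but receives 22 — outside the quota interval.

P2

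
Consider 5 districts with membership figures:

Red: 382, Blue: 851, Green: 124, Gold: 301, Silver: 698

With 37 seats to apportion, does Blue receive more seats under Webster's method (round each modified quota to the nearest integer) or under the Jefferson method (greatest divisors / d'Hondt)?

Webster: Red 6, Blue 13, Green 2, Gold 5, Silver 11.
Jefferson: Red 6, Blue 14, Green 2, Gold 4, Silver 11.
Blue gets 13 under Webster and 14 under Jefferson.

Jefferson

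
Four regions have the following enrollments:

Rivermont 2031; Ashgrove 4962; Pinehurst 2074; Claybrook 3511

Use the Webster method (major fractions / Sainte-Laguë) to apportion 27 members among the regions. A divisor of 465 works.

With modified divisor 465: modified quotas Rivermont 4.368, Ashgrove 10.671, Pinehurst 4.460, Claybrook 7.551.
Rounding to the nearest integer: Rivermont 4, Ashgrove 11, Pinehurst 4, Claybrook 8 (total 27).

Rivermont: 4; Ashgrove: 11; Pinehurst: 4; Claybrook: 8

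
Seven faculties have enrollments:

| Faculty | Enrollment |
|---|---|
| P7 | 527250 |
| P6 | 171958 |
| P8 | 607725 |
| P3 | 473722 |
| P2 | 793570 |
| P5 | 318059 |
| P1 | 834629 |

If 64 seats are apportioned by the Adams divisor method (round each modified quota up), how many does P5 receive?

6

Standard divisor 3726913/64 ≈ 58233.016; standard quotas: P7 9.054, P6 2.953, P8 10.436, P3 8.135, P2 13.627, P5 5.462, P1 14.333.
Rounding up gives 10, 3, 11, 9, 14, 6, 15 = 68 seats, so the divisor must be adjusted.
With modified divisor 60900: modified quotas P7 8.658, P6 2.824, P8 9.979, P3 7.779, P2 13.031, P5 5.223, P1 13.705.
Rounding up: P7 9, P6 3, P8 10, P3 8, P2 14, P5 6, P1 14 (total 64).
P5 receives 6.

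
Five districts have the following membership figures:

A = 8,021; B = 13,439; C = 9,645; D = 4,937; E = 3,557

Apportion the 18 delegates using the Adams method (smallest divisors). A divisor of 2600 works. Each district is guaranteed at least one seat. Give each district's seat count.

With modified divisor 2600: modified quotas A 3.085, B 5.169, C 3.710, D 1.899, E 1.368.
Rounding up: A 4, B 6, C 4, D 2, E 2 (total 18).

A 4, B 6, C 4, D 2, E 2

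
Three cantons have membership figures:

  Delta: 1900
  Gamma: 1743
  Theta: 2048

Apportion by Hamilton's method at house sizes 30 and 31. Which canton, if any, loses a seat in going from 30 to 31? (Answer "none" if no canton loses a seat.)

At 30 seats: Delta 10, Gamma 9, Theta 11.
At 31 seats: Delta 10, Gamma 10, Theta 11.
No canton's allocation decreased.

none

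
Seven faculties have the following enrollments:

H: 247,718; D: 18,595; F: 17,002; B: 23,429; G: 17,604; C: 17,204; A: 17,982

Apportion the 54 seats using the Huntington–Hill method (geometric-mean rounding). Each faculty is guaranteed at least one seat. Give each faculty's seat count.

With divisor 6864: modified quotas H 36.089, D 2.709, F 2.477, B 3.413, G 2.565, C 2.506, A 2.620.
Geometric-mean thresholds: H √(36·37)=36.497, D √(2·3)=2.449, F √(2·3)=2.449, B √(3·4)=3.464, G √(2·3)=2.449, C √(2·3)=2.449, A √(2·3)=2.449.
Each quota rounded against its threshold gives H 36, D 3, F 3, B 3, G 3, C 3, A 3 (total 54).

H 36; D 3; F 3; B 3; G 3; C 3; A 3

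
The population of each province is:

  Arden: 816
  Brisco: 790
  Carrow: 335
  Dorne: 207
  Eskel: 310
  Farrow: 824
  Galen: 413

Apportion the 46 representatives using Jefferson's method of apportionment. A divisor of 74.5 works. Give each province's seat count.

With modified divisor 74.5: modified quotas Arden 10.953, Brisco 10.604, Carrow 4.497, Dorne 2.779, Eskel 4.161, Farrow 11.060, Galen 5.544.
Rounding down: Arden 10, Brisco 10, Carrow 4, Dorne 2, Eskel 4, Farrow 11, Galen 5 (total 46).

Arden: 10, Brisco: 10, Carrow: 4, Dorne: 2, Eskel: 4, Farrow: 11, Galen: 5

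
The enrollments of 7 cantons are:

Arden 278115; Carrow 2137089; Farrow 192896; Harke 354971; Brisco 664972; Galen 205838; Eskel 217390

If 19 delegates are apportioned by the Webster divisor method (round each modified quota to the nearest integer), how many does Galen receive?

1

Standard divisor 4051271/19 ≈ 213224.789; standard quotas: Arden 1.304, Carrow 10.023, Farrow 0.905, Harke 1.665, Brisco 3.119, Galen 0.965, Eskel 1.020.
Rounding to the nearest integer gives Arden 1, Carrow 10, Farrow 1, Harke 2, Brisco 3, Galen 1, Eskel 1 — total 19, matching the house size, so no adjustment is needed.
Galen receives 1.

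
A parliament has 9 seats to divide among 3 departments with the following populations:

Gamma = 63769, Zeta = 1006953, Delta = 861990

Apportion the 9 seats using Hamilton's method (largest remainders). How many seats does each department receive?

Gamma 0; Zeta 5; Delta 4

The standard divisor is 1932712/9 ≈ 214745.778.
Standard quotas: Gamma 0.2970, Zeta 4.6890, Delta 4.0140.
Lower quotas: Gamma 0, Zeta 4, Delta 4 (sum 8, leaving 1 seat).
Remainders in descending order: Zeta 0.6890, Gamma 0.2970, Delta 0.0140.
Largest remainder: Zeta receives the extra seat.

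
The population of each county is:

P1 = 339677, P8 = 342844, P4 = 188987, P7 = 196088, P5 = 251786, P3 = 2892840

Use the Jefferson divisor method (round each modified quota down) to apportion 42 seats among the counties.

Standard divisor 4212222/42 ≈ 100291; standard quotas: P1 3.387, P8 3.418, P4 1.884, P7 1.955, P5 2.511, P3 28.844.
Rounding down gives 3, 3, 1, 1, 2, 28 = 38 seats, so the divisor must be adjusted.
With modified divisor 93552.6: modified quotas P1 3.631, P8 3.665, P4 2.020, P7 2.096, P5 2.691, P3 30.922.
Rounding down: P1 3, P8 3, P4 2, P7 2, P5 2, P3 30 (total 42).

P1 3, P8 3, P4 2, P7 2, P5 2, P3 30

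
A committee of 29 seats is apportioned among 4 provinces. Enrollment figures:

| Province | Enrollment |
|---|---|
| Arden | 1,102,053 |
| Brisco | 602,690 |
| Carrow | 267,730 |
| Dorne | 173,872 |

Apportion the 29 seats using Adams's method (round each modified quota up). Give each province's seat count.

Standard divisor 2146345/29 ≈ 74011.897; standard quotas: Arden 14.890, Brisco 8.143, Carrow 3.617, Dorne 2.349.
Rounding up gives 15, 9, 4, 3 = 31 seats, so the divisor must be adjusted.
With modified divisor 81700: modified quotas Arden 13.489, Brisco 7.377, Carrow 3.277, Dorne 2.128.
Rounding up: Arden 14, Brisco 8, Carrow 4, Dorne 3 (total 29).

Arden 14, Brisco 8, Carrow 4, Dorne 3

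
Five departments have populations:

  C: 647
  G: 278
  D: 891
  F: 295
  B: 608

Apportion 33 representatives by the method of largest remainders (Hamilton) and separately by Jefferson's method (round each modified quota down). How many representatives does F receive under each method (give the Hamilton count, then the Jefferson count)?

Hamilton: C 8, G 3, D 11, F 4, B 7.
Jefferson: C 8, G 3, D 11, F 3, B 8.
F gets 4 under Hamilton and 3 under Jefferson.

4 and 3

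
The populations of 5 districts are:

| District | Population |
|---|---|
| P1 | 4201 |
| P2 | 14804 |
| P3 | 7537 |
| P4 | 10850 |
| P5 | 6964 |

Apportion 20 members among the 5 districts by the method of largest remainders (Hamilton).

P1 2, P2 7, P3 3, P4 5, P5 3

The standard divisor is 44356/20 ≈ 2217.8.
Standard quotas: P1 1.8942, P2 6.6751, P3 3.3984, P4 4.8922, P5 3.1400.
Lower quotas: P1 1, P2 6, P3 3, P4 4, P5 3 (sum 17, leaving 3 seats).
Remainders in descending order: P1 0.8942, P4 0.8922, P2 0.6751, P3 0.3984, P5 0.1400.
The surplus seats go to P1, P4, P2.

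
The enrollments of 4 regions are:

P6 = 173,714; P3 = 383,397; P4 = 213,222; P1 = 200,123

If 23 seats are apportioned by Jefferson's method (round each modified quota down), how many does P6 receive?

Standard divisor 970456/23 ≈ 42193.739; standard quotas: P6 4.117, P3 9.087, P4 5.053, P1 4.743.
Rounding down gives 4, 9, 5, 4 = 22 seats, so the divisor must be adjusted.
With modified divisor 39200: modified quotas P6 4.431, P3 9.781, P4 5.439, P1 5.105.
Rounding down: P6 4, P3 9, P4 5, P1 5 (total 23).
P6 receives 4.

4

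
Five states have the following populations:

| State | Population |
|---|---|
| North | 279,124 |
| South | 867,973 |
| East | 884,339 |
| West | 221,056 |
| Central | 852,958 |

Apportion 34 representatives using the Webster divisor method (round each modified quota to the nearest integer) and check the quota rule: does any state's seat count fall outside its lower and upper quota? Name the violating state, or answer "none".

none

Standard quotas: North 3.056, South 9.503, East 9.682, West 2.420, Central 9.339.
Webster allocation: North 3, South 10, East 10, West 2, Central 9.
Every allocation lies between the lower and upper quota.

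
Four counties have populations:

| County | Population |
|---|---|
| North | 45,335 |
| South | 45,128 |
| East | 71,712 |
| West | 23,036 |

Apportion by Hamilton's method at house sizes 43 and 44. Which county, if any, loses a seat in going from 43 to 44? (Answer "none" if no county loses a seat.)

At 43 seats: North 11, South 10, East 17, West 5.
At 44 seats: North 11, South 11, East 17, West 5.
No county's allocation decreased.

none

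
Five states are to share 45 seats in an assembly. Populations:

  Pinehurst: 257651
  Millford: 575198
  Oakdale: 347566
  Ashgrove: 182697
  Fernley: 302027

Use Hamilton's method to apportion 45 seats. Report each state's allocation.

Standard divisor: 1665139 ÷ 45 ≈ 37003.089.
Standard quotas: Pinehurst 6.9630, Millford 15.5446, Oakdale 9.3929, Ashgrove 4.9373, Fernley 8.1622.
Lower quotas: Pinehurst 6, Millford 15, Oakdale 9, Ashgrove 4, Fernley 8 (sum 42, leaving 3 seats).
Remainders in descending order: Pinehurst 0.9630, Ashgrove 0.9373, Millford 0.5446, Oakdale 0.3929, Fernley 0.1622.
Largest remainders: Pinehurst, Ashgrove, Millford receive the extra seats.

Pinehurst: 7, Millford: 16, Oakdale: 9, Ashgrove: 5, Fernley: 8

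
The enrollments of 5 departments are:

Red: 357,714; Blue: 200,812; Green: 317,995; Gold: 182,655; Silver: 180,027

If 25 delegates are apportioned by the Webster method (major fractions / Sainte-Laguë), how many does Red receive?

Standard divisor 1239203/25 ≈ 49568.12; standard quotas: Red 7.217, Blue 4.051, Green 6.415, Gold 3.685, Silver 3.632.
Rounding to the nearest integer gives Red 7, Blue 4, Green 6, Gold 4, Silver 4 — total 25, matching the house size, so no adjustment is needed.
Red receives 7.

7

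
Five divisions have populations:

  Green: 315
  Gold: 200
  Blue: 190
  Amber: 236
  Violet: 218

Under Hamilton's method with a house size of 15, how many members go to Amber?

3

The standard divisor is 1159/15 ≈ 77.267.
Standard quotas: Green 4.077, Gold 2.588, Blue 2.459, Amber 3.054, Violet 2.821.
Lower quotas: Green 4, Gold 2, Blue 2, Amber 3, Violet 2 (sum 13, leaving 2 seats).
Remainders in descending order: Violet 0.821, Gold 0.588, Blue 0.459, Green 0.077, Amber 0.054.
The surplus seats go to Violet, Gold.
Amber receives 3.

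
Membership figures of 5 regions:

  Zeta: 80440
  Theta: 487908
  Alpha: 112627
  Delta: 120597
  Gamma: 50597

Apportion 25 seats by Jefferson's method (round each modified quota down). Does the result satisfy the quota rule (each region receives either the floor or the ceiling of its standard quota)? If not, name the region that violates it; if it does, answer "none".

Standard quotas: Zeta 2.360, Theta 14.314, Alpha 3.304, Delta 3.538, Gamma 1.484.
Jefferson allocation: Zeta 2, Theta 16, Alpha 3, Delta 3, Gamma 1.
Theta has quota 14.314 (lower 14, upper 15) but receives 16 — outside the quota interval.

Theta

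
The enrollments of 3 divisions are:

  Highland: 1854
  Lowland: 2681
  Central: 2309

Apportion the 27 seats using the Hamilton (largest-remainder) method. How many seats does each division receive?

The standard divisor is 6844/27 ≈ 253.481.
Standard quotas: Highland 7.314, Lowland 10.577, Central 9.109.
Lower quotas: Highland 7, Lowland 10, Central 9 (sum 26, leaving 1 seat).
Remainders in descending order: Lowland 0.577, Highland 0.314, Central 0.109.
The surplus seat goes to Lowland.

Highland 7; Lowland 11; Central 9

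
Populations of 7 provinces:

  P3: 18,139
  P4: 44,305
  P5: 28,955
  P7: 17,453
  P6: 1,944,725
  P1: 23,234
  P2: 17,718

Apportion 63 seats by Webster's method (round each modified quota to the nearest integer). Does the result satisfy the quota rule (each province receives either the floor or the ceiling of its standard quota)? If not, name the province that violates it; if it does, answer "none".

P6

Standard quotas: P3 0.546, P4 1.333, P5 0.871, P7 0.525, P6 58.494, P1 0.699, P2 0.533.
Webster allocation: P3 1, P4 1, P5 1, P7 1, P6 57, P1 1, P2 1.
P6 has quota 58.494 (lower 58, upper 59) but receives 57 — outside the quota interval.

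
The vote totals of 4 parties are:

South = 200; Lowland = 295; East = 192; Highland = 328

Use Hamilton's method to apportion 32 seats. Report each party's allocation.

South: 6; Lowland: 9; East: 6; Highland: 11

Total 1015; standard divisor 1015/32 ≈ 31.719.
Standard quotas: South 6.305, Lowland 9.300, East 6.053, Highland 10.341.
Lower quotas: South 6, Lowland 9, East 6, Highland 10 (sum 31, leaving 1 seat).
Remainders in descending order: Highland 0.341, South 0.305, Lowland 0.300, East 0.053.
The surplus seat goes to Highland.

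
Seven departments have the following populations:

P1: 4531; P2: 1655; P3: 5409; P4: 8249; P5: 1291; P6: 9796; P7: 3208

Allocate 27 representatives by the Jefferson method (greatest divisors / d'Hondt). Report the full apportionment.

P1 4; P2 1; P3 4; P4 7; P5 1; P6 8; P7 2

Standard divisor 34139/27 ≈ 1264.407; standard quotas: P1 3.583, P2 1.309, P3 4.278, P4 6.524, P5 1.021, P6 7.748, P7 2.537.
Rounding down gives 3, 1, 4, 6, 1, 7, 2 = 24 seats, so the divisor must be adjusted.
With modified divisor 1100: modified quotas P1 4.119, P2 1.505, P3 4.917, P4 7.499, P5 1.174, P6 8.905, P7 2.916.
Rounding down: P1 4, P2 1, P3 4, P4 7, P5 1, P6 8, P7 2 (total 27).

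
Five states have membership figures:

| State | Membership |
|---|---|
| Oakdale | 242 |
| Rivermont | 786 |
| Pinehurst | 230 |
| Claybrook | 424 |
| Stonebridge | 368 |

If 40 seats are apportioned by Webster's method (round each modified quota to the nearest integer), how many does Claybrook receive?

Standard divisor 2050/40 ≈ 51.25; standard quotas: Oakdale 4.722, Rivermont 15.337, Pinehurst 4.488, Claybrook 8.273, Stonebridge 7.180.
Rounding to the nearest integer gives 5, 15, 4, 8, 7 = 39 seats, so the divisor must be adjusted.
With modified divisor 50.83: modified quotas Oakdale 4.761, Rivermont 15.463, Pinehurst 4.525, Claybrook 8.342, Stonebridge 7.240.
Rounding to the nearest integer: Oakdale 5, Rivermont 15, Pinehurst 5, Claybrook 8, Stonebridge 7 (total 40).
Claybrook receives 8.

8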